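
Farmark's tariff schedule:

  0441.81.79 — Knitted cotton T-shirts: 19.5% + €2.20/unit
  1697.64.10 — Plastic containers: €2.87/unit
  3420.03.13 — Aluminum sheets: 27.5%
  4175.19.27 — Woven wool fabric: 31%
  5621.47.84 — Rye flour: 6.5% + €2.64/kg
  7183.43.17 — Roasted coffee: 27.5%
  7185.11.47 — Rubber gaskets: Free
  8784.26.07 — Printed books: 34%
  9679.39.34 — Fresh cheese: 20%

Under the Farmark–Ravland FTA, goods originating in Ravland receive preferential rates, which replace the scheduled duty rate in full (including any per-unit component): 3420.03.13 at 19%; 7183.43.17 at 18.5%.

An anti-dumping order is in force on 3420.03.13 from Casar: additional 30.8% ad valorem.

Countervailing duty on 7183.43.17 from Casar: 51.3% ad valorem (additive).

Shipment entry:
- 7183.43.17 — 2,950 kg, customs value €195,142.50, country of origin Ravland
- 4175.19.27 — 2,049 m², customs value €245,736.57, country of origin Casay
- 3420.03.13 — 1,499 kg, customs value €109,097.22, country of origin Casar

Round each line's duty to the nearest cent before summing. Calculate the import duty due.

€175,883.38

Line 1 (7183.43.17, Ravland, 2,950 kg, €195,142.50):
Base rate for 7183.43.17 is 27.5%.
Origin Ravland qualifies under the Farmark–Ravland agreement and 7183.43.17 is covered: preferential rate 18.5% applies instead.
The additional-duty order on 7183.43.17 targets Casar, not Ravland; it does not apply.
Duty = €195,142.50 × 18.5% = €36,101.36.
Line 2 (4175.19.27, Casay, 2,049 m², €245,736.57):
Base rate for 4175.19.27 is 31%.
Duty = €245,736.57 × 31% = €76,178.34.
Line 3 (3420.03.13, Casar, 1,499 kg, €109,097.22):
Base rate for 3420.03.13 is 27.5%.
3420.03.13 has an FTA preferential rate, but origin Casar is not Ravland; base rate stands.
Additional duty on 3420.03.13 from Casar: +30.8%. Applied ad valorem rate: 27.5% + 30.8% = 58.3%.
Duty = €109,097.22 × 58.3% = €63,603.68.
Total = €36,101.36 + €76,178.34 + €63,603.68 = €175,883.38.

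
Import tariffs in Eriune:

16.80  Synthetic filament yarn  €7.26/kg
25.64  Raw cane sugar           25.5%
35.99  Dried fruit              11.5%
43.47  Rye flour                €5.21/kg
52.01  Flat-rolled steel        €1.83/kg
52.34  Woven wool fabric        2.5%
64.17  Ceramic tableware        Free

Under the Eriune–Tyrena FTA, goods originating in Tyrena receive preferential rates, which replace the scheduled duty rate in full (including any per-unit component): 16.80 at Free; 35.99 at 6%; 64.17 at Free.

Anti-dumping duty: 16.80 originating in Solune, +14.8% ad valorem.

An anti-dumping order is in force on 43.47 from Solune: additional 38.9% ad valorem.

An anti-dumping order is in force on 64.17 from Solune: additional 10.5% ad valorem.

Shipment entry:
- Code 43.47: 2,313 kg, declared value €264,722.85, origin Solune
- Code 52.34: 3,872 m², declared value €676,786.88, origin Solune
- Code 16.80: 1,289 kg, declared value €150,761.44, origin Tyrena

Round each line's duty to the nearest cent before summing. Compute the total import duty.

€131,947.59

Line 1 (43.47, Solune, 2,313 kg, €264,722.85):
Base rate for 43.47 is €5.21/kg.
Additional duty on 43.47 from Solune: +38.9% ad valorem. Applied ad valorem rate = 38.9%.
Duty = €264,722.85 × 38.9% + 2,313 × €5.21 = €115,027.92.
Line 2 (52.34, Solune, 3,872 m², €676,786.88):
Base rate for 52.34 is 2.5%.
Duty = €676,786.88 × 2.5% = €16,919.67.
Line 3 (16.80, Tyrena, 1,289 kg, €150,761.44):
Base rate for 16.80 is €7.26/kg.
Origin Tyrena qualifies under the Eriune–Tyrena agreement and 16.80 is covered: preferential rate Free applies instead.
The additional-duty order on 16.80 targets Solune, not Tyrena; it does not apply.
Duty = €150,761.44 × 0% = €0.00.
Total = €115,027.92 + €16,919.67 + €0.00 = €131,947.59.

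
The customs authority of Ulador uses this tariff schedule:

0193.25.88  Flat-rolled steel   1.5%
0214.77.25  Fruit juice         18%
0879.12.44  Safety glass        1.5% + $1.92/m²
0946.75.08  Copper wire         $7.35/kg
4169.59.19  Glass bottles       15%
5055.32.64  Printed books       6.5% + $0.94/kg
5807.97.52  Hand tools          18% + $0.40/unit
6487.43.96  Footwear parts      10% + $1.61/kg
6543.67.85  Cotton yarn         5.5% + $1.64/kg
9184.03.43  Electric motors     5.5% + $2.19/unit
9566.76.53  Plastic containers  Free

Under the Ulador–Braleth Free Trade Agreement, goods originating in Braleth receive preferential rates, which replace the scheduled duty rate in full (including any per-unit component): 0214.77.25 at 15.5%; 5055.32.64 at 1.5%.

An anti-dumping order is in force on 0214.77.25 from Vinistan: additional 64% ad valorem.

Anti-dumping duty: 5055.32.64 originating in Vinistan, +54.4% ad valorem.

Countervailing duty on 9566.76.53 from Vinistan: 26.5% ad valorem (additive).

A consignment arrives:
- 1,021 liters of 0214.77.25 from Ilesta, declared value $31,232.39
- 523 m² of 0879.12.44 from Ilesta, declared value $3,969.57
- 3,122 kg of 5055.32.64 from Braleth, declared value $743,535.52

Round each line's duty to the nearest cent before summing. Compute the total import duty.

Line 1 (0214.77.25, Ilesta, 1,021 liters, $31,232.39):
Base rate for 0214.77.25 is 18%.
0214.77.25 has an FTA preferential rate, but origin Ilesta is not Braleth; base rate stands.
The additional-duty order on 0214.77.25 targets Vinistan, not Ilesta; it does not apply.
Duty = $31,232.39 × 18% = $5,621.83.
Line 2 (0879.12.44, Ilesta, 523 m², $3,969.57):
Base rate for 0879.12.44 is 1.5% + $1.92/m².
Duty = $3,969.57 × 1.5% + 523 × $1.92 = $1,063.70.
Line 3 (5055.32.64, Braleth, 3,122 kg, $743,535.52):
Base rate for 5055.32.64 is 6.5% + $0.94/kg.
Origin Braleth qualifies under the Ulador–Braleth agreement and 5055.32.64 is covered: preferential rate 1.5% applies instead.
The additional-duty order on 5055.32.64 targets Vinistan, not Braleth; it does not apply.
Duty = $743,535.52 × 1.5% = $11,153.03.
Total = $5,621.83 + $1,063.70 + $11,153.03 = $17,838.56.

$17,838.56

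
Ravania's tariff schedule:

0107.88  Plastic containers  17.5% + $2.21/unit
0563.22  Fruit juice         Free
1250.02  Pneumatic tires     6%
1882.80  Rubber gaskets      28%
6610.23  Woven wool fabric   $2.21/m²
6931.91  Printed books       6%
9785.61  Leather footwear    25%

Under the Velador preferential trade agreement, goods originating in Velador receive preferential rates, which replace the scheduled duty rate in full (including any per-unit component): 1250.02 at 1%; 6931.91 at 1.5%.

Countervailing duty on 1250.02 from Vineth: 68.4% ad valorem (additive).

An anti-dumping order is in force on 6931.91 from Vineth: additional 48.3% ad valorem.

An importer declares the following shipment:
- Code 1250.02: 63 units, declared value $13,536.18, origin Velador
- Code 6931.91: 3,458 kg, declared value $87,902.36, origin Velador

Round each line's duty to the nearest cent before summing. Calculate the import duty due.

Line 1 (1250.02, Velador, 63 units, $13,536.18):
Base rate for 1250.02 is 6%.
Origin Velador qualifies under the Ravania–Velador agreement and 1250.02 is covered: preferential rate 1% applies instead.
The additional-duty order on 1250.02 targets Vineth, not Velador; it does not apply.
Duty = $13,536.18 × 1% = $135.36.
Line 2 (6931.91, Velador, 3,458 kg, $87,902.36):
Base rate for 6931.91 is 6%.
Origin Velador qualifies under the Ravania–Velador agreement and 6931.91 is covered: preferential rate 1.5% applies instead.
The additional-duty order on 6931.91 targets Vineth, not Velador; it does not apply.
Duty = $87,902.36 × 1.5% = $1,318.54.
Total = $135.36 + $1,318.54 = $1,453.90.

$1,453.90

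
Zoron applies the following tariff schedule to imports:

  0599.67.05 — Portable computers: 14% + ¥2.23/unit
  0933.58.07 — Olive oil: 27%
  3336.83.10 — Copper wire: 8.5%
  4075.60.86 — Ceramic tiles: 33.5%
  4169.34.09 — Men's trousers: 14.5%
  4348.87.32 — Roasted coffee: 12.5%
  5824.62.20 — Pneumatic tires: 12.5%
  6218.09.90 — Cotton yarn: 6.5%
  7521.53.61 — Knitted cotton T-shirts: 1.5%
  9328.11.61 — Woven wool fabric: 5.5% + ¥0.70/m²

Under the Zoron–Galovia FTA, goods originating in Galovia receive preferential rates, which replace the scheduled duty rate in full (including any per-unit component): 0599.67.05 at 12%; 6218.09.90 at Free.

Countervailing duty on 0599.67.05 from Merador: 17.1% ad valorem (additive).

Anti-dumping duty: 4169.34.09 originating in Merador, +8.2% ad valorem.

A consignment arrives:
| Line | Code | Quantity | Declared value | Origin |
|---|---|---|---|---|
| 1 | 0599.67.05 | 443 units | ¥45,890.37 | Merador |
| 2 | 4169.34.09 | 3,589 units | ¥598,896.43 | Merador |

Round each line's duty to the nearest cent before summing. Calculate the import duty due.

Line 1 (0599.67.05, Merador, 443 units, ¥45,890.37):
Base rate for 0599.67.05 is 14% + ¥2.23/unit.
0599.67.05 has an FTA preferential rate, but origin Merador is not Galovia; base rate stands.
Additional duty on 0599.67.05 from Merador: +17.1%. Applied ad valorem rate: 14% + 17.1% = 31.1%.
Duty = ¥45,890.37 × 31.1% + 443 × ¥2.23 = ¥15,259.80.
Line 2 (4169.34.09, Merador, 3,589 units, ¥598,896.43):
Base rate for 4169.34.09 is 14.5%.
Additional duty on 4169.34.09 from Merador: +8.2%. Applied ad valorem rate: 14.5% + 8.2% = 22.7%.
Duty = ¥598,896.43 × 22.7% = ¥135,949.49.
Total = ¥15,259.80 + ¥135,949.49 = ¥151,209.29.

¥151,209.29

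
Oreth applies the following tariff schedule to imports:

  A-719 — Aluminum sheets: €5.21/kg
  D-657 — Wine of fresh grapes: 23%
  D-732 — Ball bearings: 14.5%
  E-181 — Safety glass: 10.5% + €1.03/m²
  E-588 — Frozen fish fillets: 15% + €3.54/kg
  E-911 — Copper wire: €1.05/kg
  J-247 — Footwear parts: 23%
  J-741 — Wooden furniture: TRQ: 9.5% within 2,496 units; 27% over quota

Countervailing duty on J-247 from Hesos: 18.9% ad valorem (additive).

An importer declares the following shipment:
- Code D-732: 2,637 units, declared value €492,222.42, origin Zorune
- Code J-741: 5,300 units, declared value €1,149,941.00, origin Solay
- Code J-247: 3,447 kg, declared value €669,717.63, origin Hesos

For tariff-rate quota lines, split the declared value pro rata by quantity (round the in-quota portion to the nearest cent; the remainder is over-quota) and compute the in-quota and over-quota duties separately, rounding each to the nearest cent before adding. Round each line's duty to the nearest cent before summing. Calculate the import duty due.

Line 1 (D-732, Zorune, 2,637 units, €492,222.42):
Base rate for D-732 is 14.5%.
Duty = €492,222.42 × 14.5% = €71,372.25.
Line 2 (J-741, Solay, 5,300 units, €1,149,941.00):
Code J-741 is under a tariff-rate quota (threshold 2,496 units). In-quota: 2,496 units at 9.5%; over-quota: 2,804 units at 27%.
Pro-rata value split: in-quota = €1,149,941.00 × 2,496/5,300 = €541,557.12; over-quota = €1,149,941.00 − €541,557.12 = €608,383.88.
In-quota duty = €541,557.12 × 9.5% = €51,447.93. Over-quota duty = €608,383.88 × 27% = €164,263.65.
Line duty = €51,447.93 + €164,263.65 = €215,711.58.
Line 3 (J-247, Hesos, 3,447 kg, €669,717.63):
Base rate for J-247 is 23%.
Additional duty on J-247 from Hesos: +18.9%. Applied ad valorem rate: 23% + 18.9% = 41.9%.
Duty = €669,717.63 × 41.9% = €280,611.69.
Total = €71,372.25 + €215,711.58 + €280,611.69 = €567,695.52.

€567,695.52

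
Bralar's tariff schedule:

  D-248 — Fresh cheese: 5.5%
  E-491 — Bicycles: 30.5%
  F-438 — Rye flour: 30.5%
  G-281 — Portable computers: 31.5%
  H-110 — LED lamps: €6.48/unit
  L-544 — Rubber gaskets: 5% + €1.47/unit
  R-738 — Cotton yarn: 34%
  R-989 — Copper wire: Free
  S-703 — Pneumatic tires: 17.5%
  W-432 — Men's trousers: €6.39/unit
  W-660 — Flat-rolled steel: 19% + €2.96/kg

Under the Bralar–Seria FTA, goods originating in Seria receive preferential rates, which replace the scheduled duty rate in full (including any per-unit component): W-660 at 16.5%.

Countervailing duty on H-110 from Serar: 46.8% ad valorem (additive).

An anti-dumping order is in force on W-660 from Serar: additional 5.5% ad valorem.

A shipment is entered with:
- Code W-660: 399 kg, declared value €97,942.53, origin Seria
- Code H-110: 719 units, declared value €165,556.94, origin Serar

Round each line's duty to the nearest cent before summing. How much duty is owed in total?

€98,300.29

Line 1 (W-660, Seria, 399 kg, €97,942.53):
Base rate for W-660 is 19% + €2.96/kg.
Origin Seria qualifies under the Bralar–Seria agreement and W-660 is covered: preferential rate 16.5% applies instead.
The additional-duty order on W-660 targets Serar, not Seria; it does not apply.
Duty = €97,942.53 × 16.5% = €16,160.52.
Line 2 (H-110, Serar, 719 units, €165,556.94):
Base rate for H-110 is €6.48/unit.
Additional duty on H-110 from Serar: +46.8% ad valorem. Applied ad valorem rate = 46.8%.
Duty = €165,556.94 × 46.8% + 719 × €6.48 = €82,139.77.
Total = €16,160.52 + €82,139.77 = €98,300.29.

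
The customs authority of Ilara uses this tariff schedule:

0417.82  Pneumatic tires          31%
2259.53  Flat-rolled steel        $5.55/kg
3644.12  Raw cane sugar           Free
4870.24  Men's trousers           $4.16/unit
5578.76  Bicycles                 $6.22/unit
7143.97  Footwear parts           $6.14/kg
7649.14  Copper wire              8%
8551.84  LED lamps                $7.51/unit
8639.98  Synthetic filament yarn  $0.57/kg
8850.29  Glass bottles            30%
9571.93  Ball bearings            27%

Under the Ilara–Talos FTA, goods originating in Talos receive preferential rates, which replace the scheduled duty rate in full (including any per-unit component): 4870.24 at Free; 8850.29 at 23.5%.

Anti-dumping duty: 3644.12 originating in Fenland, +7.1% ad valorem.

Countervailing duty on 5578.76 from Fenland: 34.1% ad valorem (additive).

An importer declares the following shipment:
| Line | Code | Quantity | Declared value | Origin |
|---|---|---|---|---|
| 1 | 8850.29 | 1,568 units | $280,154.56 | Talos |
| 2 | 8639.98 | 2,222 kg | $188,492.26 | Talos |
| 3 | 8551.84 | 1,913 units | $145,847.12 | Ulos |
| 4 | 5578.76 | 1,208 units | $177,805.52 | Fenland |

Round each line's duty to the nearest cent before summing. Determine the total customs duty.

$149,614.93

Line 1 (8850.29, Talos, 1,568 units, $280,154.56):
Base rate for 8850.29 is 30%.
Origin Talos qualifies under the Ilara–Talos agreement and 8850.29 is covered: preferential rate 23.5% applies instead.
Duty = $280,154.56 × 23.5% = $65,836.32.
Line 2 (8639.98, Talos, 2,222 kg, $188,492.26):
Base rate for 8639.98 is $0.57/kg.
Origin Talos is the FTA partner but 8639.98 is not on the preference list; base rate stands.
Duty = 2,222 × $0.57 = $1,266.54.
Line 3 (8551.84, Ulos, 1,913 units, $145,847.12):
Base rate for 8551.84 is $7.51/unit.
Duty = 1,913 × $7.51 = $14,366.63.
Line 4 (5578.76, Fenland, 1,208 units, $177,805.52):
Base rate for 5578.76 is $6.22/unit.
Additional duty on 5578.76 from Fenland: +34.1% ad valorem. Applied ad valorem rate = 34.1%.
Duty = $177,805.52 × 34.1% + 1,208 × $6.22 = $68,145.44.
Total = $65,836.32 + $1,266.54 + $14,366.63 + $68,145.44 = $149,614.93.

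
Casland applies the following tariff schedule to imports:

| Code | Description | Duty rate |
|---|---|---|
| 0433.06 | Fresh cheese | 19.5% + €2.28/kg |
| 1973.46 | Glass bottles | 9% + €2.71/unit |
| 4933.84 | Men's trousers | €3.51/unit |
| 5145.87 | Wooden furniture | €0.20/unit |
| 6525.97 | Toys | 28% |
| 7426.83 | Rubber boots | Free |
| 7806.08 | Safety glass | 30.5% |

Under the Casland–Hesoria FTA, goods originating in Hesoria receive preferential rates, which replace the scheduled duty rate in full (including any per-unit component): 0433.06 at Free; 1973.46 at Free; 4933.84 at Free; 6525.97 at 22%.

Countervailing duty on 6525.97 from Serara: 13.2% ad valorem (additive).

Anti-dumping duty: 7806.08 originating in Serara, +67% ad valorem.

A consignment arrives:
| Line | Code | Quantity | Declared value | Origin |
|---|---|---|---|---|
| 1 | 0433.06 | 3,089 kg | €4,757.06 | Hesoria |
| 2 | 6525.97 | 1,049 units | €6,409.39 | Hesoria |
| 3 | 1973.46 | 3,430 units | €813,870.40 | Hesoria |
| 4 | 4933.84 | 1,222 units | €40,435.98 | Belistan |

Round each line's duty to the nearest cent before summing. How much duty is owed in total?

€5,699.29

Line 1 (0433.06, Hesoria, 3,089 kg, €4,757.06):
Base rate for 0433.06 is 19.5% + €2.28/kg.
Origin Hesoria qualifies under the Casland–Hesoria agreement and 0433.06 is covered: preferential rate Free applies instead.
Duty = €4,757.06 × 0% = €0.00.
Line 2 (6525.97, Hesoria, 1,049 units, €6,409.39):
Base rate for 6525.97 is 28%.
Origin Hesoria qualifies under the Casland–Hesoria agreement and 6525.97 is covered: preferential rate 22% applies instead.
The additional-duty order on 6525.97 targets Serara, not Hesoria; it does not apply.
Duty = €6,409.39 × 22% = €1,410.07.
Line 3 (1973.46, Hesoria, 3,430 units, €813,870.40):
Base rate for 1973.46 is 9% + €2.71/unit.
Origin Hesoria qualifies under the Casland–Hesoria agreement and 1973.46 is covered: preferential rate Free applies instead.
Duty = €813,870.40 × 0% = €0.00.
Line 4 (4933.84, Belistan, 1,222 units, €40,435.98):
Base rate for 4933.84 is €3.51/unit.
4933.84 has an FTA preferential rate, but origin Belistan is not Hesoria; base rate stands.
Duty = 1,222 × €3.51 = €4,289.22.
Total = €0.00 + €1,410.07 + €0.00 + €4,289.22 = €5,699.29.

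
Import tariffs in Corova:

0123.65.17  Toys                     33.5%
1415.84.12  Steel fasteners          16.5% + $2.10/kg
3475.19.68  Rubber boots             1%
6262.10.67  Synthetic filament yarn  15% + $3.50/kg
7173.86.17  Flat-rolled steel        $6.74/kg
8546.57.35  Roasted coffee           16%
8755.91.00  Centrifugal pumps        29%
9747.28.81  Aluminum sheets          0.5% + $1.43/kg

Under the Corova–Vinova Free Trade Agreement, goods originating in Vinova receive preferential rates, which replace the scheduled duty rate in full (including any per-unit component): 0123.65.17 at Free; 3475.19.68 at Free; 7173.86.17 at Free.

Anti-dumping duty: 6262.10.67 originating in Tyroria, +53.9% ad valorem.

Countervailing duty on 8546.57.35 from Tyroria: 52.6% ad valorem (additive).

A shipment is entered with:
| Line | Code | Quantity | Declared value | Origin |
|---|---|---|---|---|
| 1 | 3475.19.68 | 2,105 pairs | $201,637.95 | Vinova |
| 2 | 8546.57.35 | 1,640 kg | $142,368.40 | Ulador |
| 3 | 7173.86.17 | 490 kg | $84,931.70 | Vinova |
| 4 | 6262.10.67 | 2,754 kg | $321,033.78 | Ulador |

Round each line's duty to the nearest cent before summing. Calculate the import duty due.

$80,573.01

Line 1 (3475.19.68, Vinova, 2,105 pairs, $201,637.95):
Base rate for 3475.19.68 is 1%.
Origin Vinova qualifies under the Corova–Vinova agreement and 3475.19.68 is covered: preferential rate Free applies instead.
Duty = $201,637.95 × 0% = $0.00.
Line 2 (8546.57.35, Ulador, 1,640 kg, $142,368.40):
Base rate for 8546.57.35 is 16%.
The additional-duty order on 8546.57.35 targets Tyroria, not Ulador; it does not apply.
Duty = $142,368.40 × 16% = $22,778.94.
Line 3 (7173.86.17, Vinova, 490 kg, $84,931.70):
Base rate for 7173.86.17 is $6.74/kg.
Origin Vinova qualifies under the Corova–Vinova agreement and 7173.86.17 is covered: preferential rate Free applies instead.
Duty = $84,931.70 × 0% = $0.00.
Line 4 (6262.10.67, Ulador, 2,754 kg, $321,033.78):
Base rate for 6262.10.67 is 15% + $3.50/kg.
The additional-duty order on 6262.10.67 targets Tyroria, not Ulador; it does not apply.
Duty = $321,033.78 × 15% + 2,754 × $3.50 = $57,794.07.
Total = $0.00 + $22,778.94 + $0.00 + $57,794.07 = $80,573.01.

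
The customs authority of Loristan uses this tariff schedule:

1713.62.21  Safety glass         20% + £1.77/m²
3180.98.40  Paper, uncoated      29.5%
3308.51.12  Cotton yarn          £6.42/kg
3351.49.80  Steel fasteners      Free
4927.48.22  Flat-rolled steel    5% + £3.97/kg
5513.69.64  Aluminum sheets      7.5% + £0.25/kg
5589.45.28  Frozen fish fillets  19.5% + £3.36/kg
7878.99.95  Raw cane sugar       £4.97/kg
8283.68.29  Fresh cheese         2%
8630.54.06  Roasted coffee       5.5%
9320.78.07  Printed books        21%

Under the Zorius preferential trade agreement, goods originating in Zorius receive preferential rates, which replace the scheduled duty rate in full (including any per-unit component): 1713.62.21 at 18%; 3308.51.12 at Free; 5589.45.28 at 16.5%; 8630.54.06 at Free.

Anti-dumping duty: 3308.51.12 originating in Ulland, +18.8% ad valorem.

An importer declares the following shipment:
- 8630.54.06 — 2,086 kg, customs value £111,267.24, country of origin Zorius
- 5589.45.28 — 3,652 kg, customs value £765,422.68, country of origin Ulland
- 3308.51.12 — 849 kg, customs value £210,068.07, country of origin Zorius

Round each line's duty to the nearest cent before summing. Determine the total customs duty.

Line 1 (8630.54.06, Zorius, 2,086 kg, £111,267.24):
Base rate for 8630.54.06 is 5.5%.
Origin Zorius qualifies under the Loristan–Zorius agreement and 8630.54.06 is covered: preferential rate Free applies instead.
Duty = £111,267.24 × 0% = £0.00.
Line 2 (5589.45.28, Ulland, 3,652 kg, £765,422.68):
Base rate for 5589.45.28 is 19.5% + £3.36/kg.
5589.45.28 has an FTA preferential rate, but origin Ulland is not Zorius; base rate stands.
Duty = £765,422.68 × 19.5% + 3,652 × £3.36 = £161,528.14.
Line 3 (3308.51.12, Zorius, 849 kg, £210,068.07):
Base rate for 3308.51.12 is £6.42/kg.
Origin Zorius qualifies under the Loristan–Zorius agreement and 3308.51.12 is covered: preferential rate Free applies instead.
The additional-duty order on 3308.51.12 targets Ulland, not Zorius; it does not apply.
Duty = £210,068.07 × 0% = £0.00.
Total = £0.00 + £161,528.14 + £0.00 = £161,528.14.

£161,528.14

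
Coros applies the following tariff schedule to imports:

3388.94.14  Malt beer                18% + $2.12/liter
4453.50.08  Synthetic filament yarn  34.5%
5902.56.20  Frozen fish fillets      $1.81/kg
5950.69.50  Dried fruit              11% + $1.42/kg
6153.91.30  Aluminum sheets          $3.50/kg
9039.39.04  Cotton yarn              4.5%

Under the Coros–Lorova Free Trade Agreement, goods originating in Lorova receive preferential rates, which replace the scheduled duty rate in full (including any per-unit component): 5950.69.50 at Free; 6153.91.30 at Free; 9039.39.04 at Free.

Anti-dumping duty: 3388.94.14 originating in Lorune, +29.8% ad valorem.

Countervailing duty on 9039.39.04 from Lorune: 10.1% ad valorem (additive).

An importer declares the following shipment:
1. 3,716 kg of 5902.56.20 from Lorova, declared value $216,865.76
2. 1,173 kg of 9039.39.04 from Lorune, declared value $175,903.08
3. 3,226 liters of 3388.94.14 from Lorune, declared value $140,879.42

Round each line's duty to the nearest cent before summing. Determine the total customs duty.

$106,587.29

Line 1 (5902.56.20, Lorova, 3,716 kg, $216,865.76):
Base rate for 5902.56.20 is $1.81/kg.
Origin Lorova is the FTA partner but 5902.56.20 is not on the preference list; base rate stands.
Duty = 3,716 × $1.81 = $6,725.96.
Line 2 (9039.39.04, Lorune, 1,173 kg, $175,903.08):
Base rate for 9039.39.04 is 4.5%.
9039.39.04 has an FTA preferential rate, but origin Lorune is not Lorova; base rate stands.
Additional duty on 9039.39.04 from Lorune: +10.1%. Applied ad valorem rate: 4.5% + 10.1% = 14.6%.
Duty = $175,903.08 × 14.6% = $25,681.85.
Line 3 (3388.94.14, Lorune, 3,226 liters, $140,879.42):
Base rate for 3388.94.14 is 18% + $2.12/liter.
Additional duty on 3388.94.14 from Lorune: +29.8%. Applied ad valorem rate: 18% + 29.8% = 47.8%.
Duty = $140,879.42 × 47.8% + 3,226 × $2.12 = $74,179.48.
Total = $6,725.96 + $25,681.85 + $74,179.48 = $106,587.29.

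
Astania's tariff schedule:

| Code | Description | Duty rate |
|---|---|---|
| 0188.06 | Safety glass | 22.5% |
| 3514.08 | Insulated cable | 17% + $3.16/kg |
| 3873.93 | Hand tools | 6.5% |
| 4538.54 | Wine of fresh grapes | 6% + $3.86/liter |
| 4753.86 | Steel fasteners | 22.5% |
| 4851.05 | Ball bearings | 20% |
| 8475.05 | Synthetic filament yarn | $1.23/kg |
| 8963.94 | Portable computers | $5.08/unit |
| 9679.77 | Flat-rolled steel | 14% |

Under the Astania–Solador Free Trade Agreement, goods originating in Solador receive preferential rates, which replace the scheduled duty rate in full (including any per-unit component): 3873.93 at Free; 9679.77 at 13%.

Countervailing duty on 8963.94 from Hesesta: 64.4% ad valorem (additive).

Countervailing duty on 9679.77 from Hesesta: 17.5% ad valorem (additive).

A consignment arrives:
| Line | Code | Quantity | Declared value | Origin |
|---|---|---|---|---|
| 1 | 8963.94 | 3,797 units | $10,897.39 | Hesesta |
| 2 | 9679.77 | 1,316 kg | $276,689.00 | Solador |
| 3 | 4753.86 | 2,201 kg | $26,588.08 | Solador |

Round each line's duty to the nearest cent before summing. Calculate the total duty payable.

Line 1 (8963.94, Hesesta, 3,797 units, $10,897.39):
Base rate for 8963.94 is $5.08/unit.
Additional duty on 8963.94 from Hesesta: +64.4% ad valorem. Applied ad valorem rate = 64.4%.
Duty = $10,897.39 × 64.4% + 3,797 × $5.08 = $26,306.68.
Line 2 (9679.77, Solador, 1,316 kg, $276,689.00):
Base rate for 9679.77 is 14%.
Origin Solador qualifies under the Astania–Solador agreement and 9679.77 is covered: preferential rate 13% applies instead.
The additional-duty order on 9679.77 targets Hesesta, not Solador; it does not apply.
Duty = $276,689.00 × 13% = $35,969.57.
Line 3 (4753.86, Solador, 2,201 kg, $26,588.08):
Base rate for 4753.86 is 22.5%.
Origin Solador is the FTA partner but 4753.86 is not on the preference list; base rate stands.
Duty = $26,588.08 × 22.5% = $5,982.32.
Total = $26,306.68 + $35,969.57 + $5,982.32 = $68,258.57.

$68,258.57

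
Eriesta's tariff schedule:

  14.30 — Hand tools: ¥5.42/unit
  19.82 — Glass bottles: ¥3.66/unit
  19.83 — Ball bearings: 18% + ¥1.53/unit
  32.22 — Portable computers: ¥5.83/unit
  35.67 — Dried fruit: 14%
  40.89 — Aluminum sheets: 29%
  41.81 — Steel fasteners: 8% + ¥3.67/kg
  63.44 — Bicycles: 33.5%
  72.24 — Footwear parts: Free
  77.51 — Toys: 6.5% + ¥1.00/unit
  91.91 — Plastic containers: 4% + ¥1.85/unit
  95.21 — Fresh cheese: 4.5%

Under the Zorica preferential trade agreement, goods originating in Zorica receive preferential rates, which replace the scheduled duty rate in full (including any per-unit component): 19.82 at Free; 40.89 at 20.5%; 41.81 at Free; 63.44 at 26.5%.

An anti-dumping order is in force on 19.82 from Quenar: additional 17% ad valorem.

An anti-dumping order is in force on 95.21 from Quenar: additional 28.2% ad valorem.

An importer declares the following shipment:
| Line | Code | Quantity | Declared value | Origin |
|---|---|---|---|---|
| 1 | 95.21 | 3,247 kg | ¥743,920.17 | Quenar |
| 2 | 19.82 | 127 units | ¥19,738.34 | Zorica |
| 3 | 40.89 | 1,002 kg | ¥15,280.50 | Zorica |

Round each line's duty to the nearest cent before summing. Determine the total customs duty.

Line 1 (95.21, Quenar, 3,247 kg, ¥743,920.17):
Base rate for 95.21 is 4.5%.
Additional duty on 95.21 from Quenar: +28.2%. Applied ad valorem rate: 4.5% + 28.2% = 32.7%.
Duty = ¥743,920.17 × 32.7% = ¥243,261.90.
Line 2 (19.82, Zorica, 127 units, ¥19,738.34):
Base rate for 19.82 is ¥3.66/unit.
Origin Zorica qualifies under the Eriesta–Zorica agreement and 19.82 is covered: preferential rate Free applies instead.
The additional-duty order on 19.82 targets Quenar, not Zorica; it does not apply.
Duty = ¥19,738.34 × 0% = ¥0.00.
Line 3 (40.89, Zorica, 1,002 kg, ¥15,280.50):
Base rate for 40.89 is 29%.
Origin Zorica qualifies under the Eriesta–Zorica agreement and 40.89 is covered: preferential rate 20.5% applies instead.
Duty = ¥15,280.50 × 20.5% = ¥3,132.50.
Total = ¥243,261.90 + ¥0.00 + ¥3,132.50 = ¥246,394.40.

¥246,394.40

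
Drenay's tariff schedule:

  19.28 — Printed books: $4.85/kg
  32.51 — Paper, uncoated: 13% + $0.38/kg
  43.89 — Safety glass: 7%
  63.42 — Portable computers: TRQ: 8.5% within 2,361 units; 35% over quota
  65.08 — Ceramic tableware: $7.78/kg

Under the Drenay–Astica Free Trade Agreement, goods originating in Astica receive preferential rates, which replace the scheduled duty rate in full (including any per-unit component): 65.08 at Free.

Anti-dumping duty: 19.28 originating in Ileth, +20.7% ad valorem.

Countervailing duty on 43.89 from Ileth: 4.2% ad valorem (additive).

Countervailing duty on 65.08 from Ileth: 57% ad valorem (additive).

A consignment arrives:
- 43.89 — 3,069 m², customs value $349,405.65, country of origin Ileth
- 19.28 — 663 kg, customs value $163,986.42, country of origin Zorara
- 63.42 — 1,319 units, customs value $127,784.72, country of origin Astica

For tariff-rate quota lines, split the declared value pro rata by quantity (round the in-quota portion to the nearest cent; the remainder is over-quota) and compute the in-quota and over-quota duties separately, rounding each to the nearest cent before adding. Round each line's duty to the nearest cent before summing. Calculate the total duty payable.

Line 1 (43.89, Ileth, 3,069 m², $349,405.65):
Base rate for 43.89 is 7%.
Additional duty on 43.89 from Ileth: +4.2%. Applied ad valorem rate: 7% + 4.2% = 11.2%.
Duty = $349,405.65 × 11.2% = $39,133.43.
Line 2 (19.28, Zorara, 663 kg, $163,986.42):
Base rate for 19.28 is $4.85/kg.
The additional-duty order on 19.28 targets Ileth, not Zorara; it does not apply.
Duty = 663 × $4.85 = $3,215.55.
Line 3 (63.42, Astica, 1,319 units, $127,784.72):
Code 63.42 is under a tariff-rate quota (threshold 2,361 units). Quantity 1,319 units is within the quota, so the in-quota rate 8.5% applies to the full value.
Duty = $127,784.72 × 8.5% = $10,861.70.
Total = $39,133.43 + $3,215.55 + $10,861.70 = $53,210.68.

$53,210.68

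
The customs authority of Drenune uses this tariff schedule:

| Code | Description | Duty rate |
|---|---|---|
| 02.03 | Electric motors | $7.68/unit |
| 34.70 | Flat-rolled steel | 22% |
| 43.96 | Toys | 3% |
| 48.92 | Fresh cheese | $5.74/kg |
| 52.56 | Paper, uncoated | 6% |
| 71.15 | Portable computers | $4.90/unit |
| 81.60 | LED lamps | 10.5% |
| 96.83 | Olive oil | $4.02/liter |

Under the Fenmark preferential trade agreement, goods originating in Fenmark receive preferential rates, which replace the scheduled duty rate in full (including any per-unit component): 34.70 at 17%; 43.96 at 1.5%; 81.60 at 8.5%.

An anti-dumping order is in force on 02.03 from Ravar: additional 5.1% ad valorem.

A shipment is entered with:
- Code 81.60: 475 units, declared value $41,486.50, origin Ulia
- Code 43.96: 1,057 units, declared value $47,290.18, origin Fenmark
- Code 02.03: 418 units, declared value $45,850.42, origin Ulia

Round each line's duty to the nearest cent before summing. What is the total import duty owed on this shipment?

$8,275.67

Line 1 (81.60, Ulia, 475 units, $41,486.50):
Base rate for 81.60 is 10.5%.
81.60 has an FTA preferential rate, but origin Ulia is not Fenmark; base rate stands.
Duty = $41,486.50 × 10.5% = $4,356.08.
Line 2 (43.96, Fenmark, 1,057 units, $47,290.18):
Base rate for 43.96 is 3%.
Origin Fenmark qualifies under the Drenune–Fenmark agreement and 43.96 is covered: preferential rate 1.5% applies instead.
Duty = $47,290.18 × 1.5% = $709.35.
Line 3 (02.03, Ulia, 418 units, $45,850.42):
Base rate for 02.03 is $7.68/unit.
The additional-duty order on 02.03 targets Ravar, not Ulia; it does not apply.
Duty = 418 × $7.68 = $3,210.24.
Total = $4,356.08 + $709.35 + $3,210.24 = $8,275.67.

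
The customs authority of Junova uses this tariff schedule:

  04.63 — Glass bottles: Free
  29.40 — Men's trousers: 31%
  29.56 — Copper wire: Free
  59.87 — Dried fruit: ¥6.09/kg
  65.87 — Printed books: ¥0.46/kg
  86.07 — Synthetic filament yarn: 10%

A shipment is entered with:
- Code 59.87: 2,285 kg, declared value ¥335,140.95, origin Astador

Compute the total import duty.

Line 1 (59.87, Astador, 2,285 kg, ¥335,140.95):
Base rate for 59.87 is ¥6.09/kg.
Duty = 2,285 × ¥6.09 = ¥13,915.65.

¥13,915.65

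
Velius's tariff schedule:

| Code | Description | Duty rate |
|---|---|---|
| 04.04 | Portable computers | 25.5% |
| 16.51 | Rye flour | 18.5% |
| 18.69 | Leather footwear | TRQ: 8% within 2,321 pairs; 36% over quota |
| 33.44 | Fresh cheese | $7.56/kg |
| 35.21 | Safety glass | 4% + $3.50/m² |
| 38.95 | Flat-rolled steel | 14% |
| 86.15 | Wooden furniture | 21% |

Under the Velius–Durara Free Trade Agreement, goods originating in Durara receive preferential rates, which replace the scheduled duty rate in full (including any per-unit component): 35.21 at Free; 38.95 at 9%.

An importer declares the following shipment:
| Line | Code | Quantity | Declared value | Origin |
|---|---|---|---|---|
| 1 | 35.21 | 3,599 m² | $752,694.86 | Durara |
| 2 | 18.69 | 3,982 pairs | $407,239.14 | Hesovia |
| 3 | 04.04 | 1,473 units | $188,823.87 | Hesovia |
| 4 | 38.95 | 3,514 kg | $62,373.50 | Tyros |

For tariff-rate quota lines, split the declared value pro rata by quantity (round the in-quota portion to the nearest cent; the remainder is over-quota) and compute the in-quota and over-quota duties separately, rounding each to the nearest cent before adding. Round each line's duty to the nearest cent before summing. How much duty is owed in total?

$137,025.24

Line 1 (35.21, Durara, 3,599 m², $752,694.86):
Base rate for 35.21 is 4% + $3.50/m².
Origin Durara qualifies under the Velius–Durara agreement and 35.21 is covered: preferential rate Free applies instead.
Duty = $752,694.86 × 0% = $0.00.
Line 2 (18.69, Hesovia, 3,982 pairs, $407,239.14):
Code 18.69 is under a tariff-rate quota (threshold 2,321 pairs). In-quota: 2,321 pairs at 8%; over-quota: 1,661 pairs at 36%.
Pro-rata value split: in-quota = $407,239.14 × 2,321/3,982 = $237,368.67; over-quota = $407,239.14 − $237,368.67 = $169,870.47.
In-quota duty = $237,368.67 × 8% = $18,989.49. Over-quota duty = $169,870.47 × 36% = $61,153.37.
Line duty = $18,989.49 + $61,153.37 = $80,142.86.
Line 3 (04.04, Hesovia, 1,473 units, $188,823.87):
Base rate for 04.04 is 25.5%.
Duty = $188,823.87 × 25.5% = $48,150.09.
Line 4 (38.95, Tyros, 3,514 kg, $62,373.50):
Base rate for 38.95 is 14%.
38.95 has an FTA preferential rate, but origin Tyros is not Durara; base rate stands.
Duty = $62,373.50 × 14% = $8,732.29.
Total = $0.00 + $80,142.86 + $48,150.09 + $8,732.29 = $137,025.24.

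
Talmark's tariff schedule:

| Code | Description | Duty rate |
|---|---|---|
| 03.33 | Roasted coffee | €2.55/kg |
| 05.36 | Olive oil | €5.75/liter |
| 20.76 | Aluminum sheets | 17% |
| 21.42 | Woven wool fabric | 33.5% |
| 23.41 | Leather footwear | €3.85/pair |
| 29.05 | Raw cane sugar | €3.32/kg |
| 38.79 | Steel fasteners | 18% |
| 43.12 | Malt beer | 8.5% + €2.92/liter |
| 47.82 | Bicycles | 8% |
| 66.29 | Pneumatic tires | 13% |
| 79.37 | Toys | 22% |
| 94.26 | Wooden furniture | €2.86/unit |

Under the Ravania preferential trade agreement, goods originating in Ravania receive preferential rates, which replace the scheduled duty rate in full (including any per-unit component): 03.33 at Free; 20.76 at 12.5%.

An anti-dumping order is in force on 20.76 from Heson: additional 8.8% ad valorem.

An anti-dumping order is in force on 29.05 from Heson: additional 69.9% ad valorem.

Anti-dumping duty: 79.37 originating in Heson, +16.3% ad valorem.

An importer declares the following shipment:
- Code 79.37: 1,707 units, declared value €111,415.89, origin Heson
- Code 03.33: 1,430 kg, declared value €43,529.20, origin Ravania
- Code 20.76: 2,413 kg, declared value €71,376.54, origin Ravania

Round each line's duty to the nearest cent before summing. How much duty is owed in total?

Line 1 (79.37, Heson, 1,707 units, €111,415.89):
Base rate for 79.37 is 22%.
Additional duty on 79.37 from Heson: +16.3%. Applied ad valorem rate: 22% + 16.3% = 38.3%.
Duty = €111,415.89 × 38.3% = €42,672.29.
Line 2 (03.33, Ravania, 1,430 kg, €43,529.20):
Base rate for 03.33 is €2.55/kg.
Origin Ravania qualifies under the Talmark–Ravania agreement and 03.33 is covered: preferential rate Free applies instead.
Duty = €43,529.20 × 0% = €0.00.
Line 3 (20.76, Ravania, 2,413 kg, €71,376.54):
Base rate for 20.76 is 17%.
Origin Ravania qualifies under the Talmark–Ravania agreement and 20.76 is covered: preferential rate 12.5% applies instead.
The additional-duty order on 20.76 targets Heson, not Ravania; it does not apply.
Duty = €71,376.54 × 12.5% = €8,922.07.
Total = €42,672.29 + €0.00 + €8,922.07 = €51,594.36.

€51,594.36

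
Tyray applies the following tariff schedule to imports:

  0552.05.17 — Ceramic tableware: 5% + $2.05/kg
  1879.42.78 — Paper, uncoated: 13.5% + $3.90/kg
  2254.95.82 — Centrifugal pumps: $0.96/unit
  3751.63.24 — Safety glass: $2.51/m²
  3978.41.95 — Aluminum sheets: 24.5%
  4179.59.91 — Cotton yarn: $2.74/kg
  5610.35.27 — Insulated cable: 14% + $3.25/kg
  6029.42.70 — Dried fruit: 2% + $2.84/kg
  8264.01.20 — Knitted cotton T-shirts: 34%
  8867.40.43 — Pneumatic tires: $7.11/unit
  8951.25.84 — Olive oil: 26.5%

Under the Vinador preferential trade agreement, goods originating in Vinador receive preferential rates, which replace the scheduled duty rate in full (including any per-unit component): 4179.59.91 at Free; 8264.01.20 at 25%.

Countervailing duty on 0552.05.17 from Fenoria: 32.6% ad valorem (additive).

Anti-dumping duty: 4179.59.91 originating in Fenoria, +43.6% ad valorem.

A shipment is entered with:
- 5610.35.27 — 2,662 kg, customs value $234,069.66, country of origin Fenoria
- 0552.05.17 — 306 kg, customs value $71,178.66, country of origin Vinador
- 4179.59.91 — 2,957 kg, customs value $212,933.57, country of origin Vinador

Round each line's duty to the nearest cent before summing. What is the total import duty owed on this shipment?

$45,607.48

Line 1 (5610.35.27, Fenoria, 2,662 kg, $234,069.66):
Base rate for 5610.35.27 is 14% + $3.25/kg.
Duty = $234,069.66 × 14% + 2,662 × $3.25 = $41,421.25.
Line 2 (0552.05.17, Vinador, 306 kg, $71,178.66):
Base rate for 0552.05.17 is 5% + $2.05/kg.
Origin Vinador is the FTA partner but 0552.05.17 is not on the preference list; base rate stands.
The additional-duty order on 0552.05.17 targets Fenoria, not Vinador; it does not apply.
Duty = $71,178.66 × 5% + 306 × $2.05 = $4,186.23.
Line 3 (4179.59.91, Vinador, 2,957 kg, $212,933.57):
Base rate for 4179.59.91 is $2.74/kg.
Origin Vinador qualifies under the Tyray–Vinador agreement and 4179.59.91 is covered: preferential rate Free applies instead.
The additional-duty order on 4179.59.91 targets Fenoria, not Vinador; it does not apply.
Duty = $212,933.57 × 0% = $0.00.
Total = $41,421.25 + $4,186.23 + $0.00 = $45,607.48.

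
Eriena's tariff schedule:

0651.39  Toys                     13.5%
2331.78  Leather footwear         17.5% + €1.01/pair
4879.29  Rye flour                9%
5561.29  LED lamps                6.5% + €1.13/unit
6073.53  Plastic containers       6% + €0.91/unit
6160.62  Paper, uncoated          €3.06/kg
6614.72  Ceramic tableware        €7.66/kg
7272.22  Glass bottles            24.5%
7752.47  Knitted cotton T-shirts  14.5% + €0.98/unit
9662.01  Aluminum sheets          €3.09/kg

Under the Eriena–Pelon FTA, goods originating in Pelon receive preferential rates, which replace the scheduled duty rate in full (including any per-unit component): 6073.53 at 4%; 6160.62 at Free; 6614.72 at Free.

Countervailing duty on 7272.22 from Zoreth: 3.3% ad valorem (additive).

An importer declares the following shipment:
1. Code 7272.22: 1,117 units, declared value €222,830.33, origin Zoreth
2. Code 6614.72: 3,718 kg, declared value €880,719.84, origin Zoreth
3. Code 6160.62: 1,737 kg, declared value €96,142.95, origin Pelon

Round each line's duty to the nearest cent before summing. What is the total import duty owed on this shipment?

€90,426.71

Line 1 (7272.22, Zoreth, 1,117 units, €222,830.33):
Base rate for 7272.22 is 24.5%.
Additional duty on 7272.22 from Zoreth: +3.3%. Applied ad valorem rate: 24.5% + 3.3% = 27.8%.
Duty = €222,830.33 × 27.8% = €61,946.83.
Line 2 (6614.72, Zoreth, 3,718 kg, €880,719.84):
Base rate for 6614.72 is €7.66/kg.
6614.72 has an FTA preferential rate, but origin Zoreth is not Pelon; base rate stands.
Duty = 3,718 × €7.66 = €28,479.88.
Line 3 (6160.62, Pelon, 1,737 kg, €96,142.95):
Base rate for 6160.62 is €3.06/kg.
Origin Pelon qualifies under the Eriena–Pelon agreement and 6160.62 is covered: preferential rate Free applies instead.
Duty = €96,142.95 × 0% = €0.00.
Total = €61,946.83 + €28,479.88 + €0.00 = €90,426.71.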